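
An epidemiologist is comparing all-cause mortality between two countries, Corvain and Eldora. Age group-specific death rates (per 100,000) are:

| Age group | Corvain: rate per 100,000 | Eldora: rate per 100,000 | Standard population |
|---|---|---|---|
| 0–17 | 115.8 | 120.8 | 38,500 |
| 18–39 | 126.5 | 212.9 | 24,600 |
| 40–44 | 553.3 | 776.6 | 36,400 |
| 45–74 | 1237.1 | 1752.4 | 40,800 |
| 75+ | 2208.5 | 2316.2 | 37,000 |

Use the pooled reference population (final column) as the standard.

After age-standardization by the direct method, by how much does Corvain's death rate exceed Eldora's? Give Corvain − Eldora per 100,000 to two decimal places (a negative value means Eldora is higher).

-199.97

Standard total = 177,300; weights = 0.2171, 0.1387, 0.2053, 0.2301, 0.2087.
Corvain: 0.2171×115.8 + 0.1387×126.5 + 0.2053×553.3 + 0.2301×1237.1 + 0.2087×2208.5 = 901.8528 per 100,000.
Eldora: 0.2171×120.8 + 0.1387×212.9 + 0.2053×776.6 + 0.2301×1752.4 + 0.2087×2316.2 = 1101.8257 per 100,000.
Difference = 901.8528 − 1101.8257 = -199.9729.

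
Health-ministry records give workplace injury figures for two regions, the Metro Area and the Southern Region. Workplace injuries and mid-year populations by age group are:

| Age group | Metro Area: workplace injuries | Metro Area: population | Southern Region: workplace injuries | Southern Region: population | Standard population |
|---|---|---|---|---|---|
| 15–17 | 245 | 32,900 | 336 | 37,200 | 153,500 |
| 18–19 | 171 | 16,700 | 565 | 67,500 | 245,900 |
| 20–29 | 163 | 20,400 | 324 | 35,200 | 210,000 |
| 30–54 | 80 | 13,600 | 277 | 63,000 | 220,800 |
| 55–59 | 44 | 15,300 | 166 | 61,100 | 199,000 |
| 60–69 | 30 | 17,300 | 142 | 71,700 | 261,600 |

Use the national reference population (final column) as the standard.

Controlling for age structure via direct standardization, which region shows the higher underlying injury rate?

Metro Area

Age-specific rates per 10,000 for the Metro Area: 74.47, 102.40, 79.90, 58.82, 28.76, 17.34.
For the Southern Region: 90.32, 83.70, 92.05, 43.97, 27.17, 19.80.
Standard total = 1,290,800; weights = 0.1189, 0.1905, 0.1627, 0.1711, 0.1542, 0.2027.
The Metro Area: 0.1189×74.47 + 0.1905×102.40 + 0.1627×79.90 + 0.1711×58.82 + 0.1542×28.76 + 0.2027×17.34 = 59.3715 per 10,000.
The Southern Region: 0.1189×90.32 + 0.1905×83.70 + 0.1627×92.05 + 0.1711×43.97 + 0.1542×27.17 + 0.2027×19.80 = 57.3849 per 10,000.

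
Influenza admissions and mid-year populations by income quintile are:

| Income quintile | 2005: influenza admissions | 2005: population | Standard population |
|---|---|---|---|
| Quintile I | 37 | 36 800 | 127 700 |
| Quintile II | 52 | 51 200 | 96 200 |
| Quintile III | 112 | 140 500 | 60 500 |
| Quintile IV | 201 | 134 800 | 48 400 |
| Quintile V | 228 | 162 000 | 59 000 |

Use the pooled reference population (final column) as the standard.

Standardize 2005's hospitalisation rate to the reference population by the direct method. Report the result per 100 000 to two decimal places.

Income-specific rates per 100 000 for 2005: 100.54, 101.56, 79.72, 149.11, 140.74.
Standard total = 391 800; weights = 0.3259, 0.2455, 0.1544, 0.1235, 0.1506.
Standardized rate: 0.3259×100.54 + 0.2455×101.56 + 0.1544×79.72 + 0.1235×149.11 + 0.1506×140.74 = 109.6302 per 100 000.

109.63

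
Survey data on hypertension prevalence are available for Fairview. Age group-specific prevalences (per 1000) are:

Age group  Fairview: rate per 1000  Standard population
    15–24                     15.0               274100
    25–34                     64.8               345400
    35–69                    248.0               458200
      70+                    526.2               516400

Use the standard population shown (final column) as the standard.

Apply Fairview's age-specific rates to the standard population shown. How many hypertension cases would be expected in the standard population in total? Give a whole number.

411857

Expected hypertension cases = Σ (standard pop × age-specific rate ÷ 1000)
= 274100×15.0/1000 + 345400×64.8/1000 + 458200×248.0/1000 + 516400×526.2/1000
= 4111.50 + 22381.92 + 113633.60 + 271729.68 = 411856.70.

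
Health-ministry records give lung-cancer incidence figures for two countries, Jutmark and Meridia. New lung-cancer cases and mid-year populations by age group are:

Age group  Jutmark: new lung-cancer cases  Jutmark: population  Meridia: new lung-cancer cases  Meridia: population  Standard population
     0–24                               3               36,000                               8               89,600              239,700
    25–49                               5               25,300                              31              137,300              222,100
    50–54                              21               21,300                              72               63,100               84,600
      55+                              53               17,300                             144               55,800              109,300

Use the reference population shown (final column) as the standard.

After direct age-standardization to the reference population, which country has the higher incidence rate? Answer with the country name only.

Jutmark

Age-specific rates per 100,000 for Jutmark: 8.33, 19.76, 98.59, 306.36.
For Meridia: 8.93, 22.58, 114.10, 258.06.
Standard total = 655,700; weights = 0.3656, 0.3387, 0.1290, 0.1667.
Jutmark: 0.3656×8.33 + 0.3387×19.76 + 0.1290×98.59 + 0.1667×306.36 = 73.5285 per 100,000.
Meridia: 0.3656×8.93 + 0.3387×22.58 + 0.1290×114.10 + 0.1667×258.06 = 68.6511 per 100,000.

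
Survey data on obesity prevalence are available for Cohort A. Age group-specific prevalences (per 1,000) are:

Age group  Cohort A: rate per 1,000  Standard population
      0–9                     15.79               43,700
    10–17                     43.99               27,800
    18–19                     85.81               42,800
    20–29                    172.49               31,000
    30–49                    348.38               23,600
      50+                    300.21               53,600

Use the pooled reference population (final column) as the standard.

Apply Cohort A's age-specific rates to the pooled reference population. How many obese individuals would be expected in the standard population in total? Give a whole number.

35246

Expected obese individuals = Σ (standard pop × age-specific rate ÷ 1,000)
= 43,700×15.79/1,000 + 27,800×43.99/1,000 + 42,800×85.81/1,000 + 31,000×172.49/1,000 + 23,600×348.38/1,000 + 53,600×300.21/1,000
= 690.02 + 1222.92 + 3672.67 + 5347.19 + 8221.77 + 16091.26 = 35245.83.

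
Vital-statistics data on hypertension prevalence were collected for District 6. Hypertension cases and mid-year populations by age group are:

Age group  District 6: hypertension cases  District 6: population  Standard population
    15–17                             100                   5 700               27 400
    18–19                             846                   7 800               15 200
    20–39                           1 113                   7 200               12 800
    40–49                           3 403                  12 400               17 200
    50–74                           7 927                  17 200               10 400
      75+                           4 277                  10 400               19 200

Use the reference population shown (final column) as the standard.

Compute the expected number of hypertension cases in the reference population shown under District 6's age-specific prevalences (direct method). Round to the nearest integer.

21517

Age-specific rates per 1 000 for District 6: 17.544, 108.462, 154.583, 274.435, 460.872, 411.250.
Expected hypertension cases = Σ (standard pop × age-specific rate ÷ 1 000)
= 27 400×17.544/1 000 + 15 200×108.462/1 000 + 12 800×154.583/1 000 + 17 200×274.435/1 000 + 10 400×460.872/1 000 + 19 200×411.250/1 000
= 480.70 + 1648.62 + 1978.67 + 4720.29 + 4793.07 + 7896.00 = 21517.34.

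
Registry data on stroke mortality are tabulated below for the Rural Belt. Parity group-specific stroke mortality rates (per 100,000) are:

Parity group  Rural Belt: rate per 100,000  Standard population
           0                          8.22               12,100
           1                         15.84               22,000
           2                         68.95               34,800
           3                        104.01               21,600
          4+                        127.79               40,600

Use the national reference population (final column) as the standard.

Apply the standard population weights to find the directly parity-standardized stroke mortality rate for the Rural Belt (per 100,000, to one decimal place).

78.4

Standard total = 131,100; weights = 0.0923, 0.1678, 0.2654, 0.1648, 0.3097.
Standardized rate: 0.0923×8.22 + 0.1678×15.84 + 0.2654×68.95 + 0.1648×104.01 + 0.3097×127.79 = 78.4309 per 100,000.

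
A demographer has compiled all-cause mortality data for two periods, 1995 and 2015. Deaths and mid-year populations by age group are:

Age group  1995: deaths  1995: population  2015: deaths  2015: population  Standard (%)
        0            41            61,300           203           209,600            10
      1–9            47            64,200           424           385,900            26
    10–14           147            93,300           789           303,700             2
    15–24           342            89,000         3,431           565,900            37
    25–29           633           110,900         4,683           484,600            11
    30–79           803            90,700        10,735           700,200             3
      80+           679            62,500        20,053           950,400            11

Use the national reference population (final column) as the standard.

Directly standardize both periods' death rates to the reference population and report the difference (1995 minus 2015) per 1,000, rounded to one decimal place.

Age-specific rates per 1,000 for 1995: 0.669, 0.732, 1.576, 3.843, 5.708, 8.853, 10.864.
For 2015: 0.969, 1.099, 2.598, 6.063, 9.664, 15.331, 21.100.
Standard weights: 0.10, 0.26, 0.02, 0.37, 0.11, 0.03, 0.11.
1995: 0.1000×0.669 + 0.2600×0.732 + 0.0200×1.576 + 0.3700×3.843 + 0.1100×5.708 + 0.0300×8.853 + 0.1100×10.864 = 3.7990 per 1,000.
2015: 0.1000×0.969 + 0.2600×1.099 + 0.0200×2.598 + 0.3700×6.063 + 0.1100×9.664 + 0.0300×15.331 + 0.1100×21.100 = 6.5216 per 1,000.
Difference = 3.7990 − 6.5216 = -2.7226.

-2.7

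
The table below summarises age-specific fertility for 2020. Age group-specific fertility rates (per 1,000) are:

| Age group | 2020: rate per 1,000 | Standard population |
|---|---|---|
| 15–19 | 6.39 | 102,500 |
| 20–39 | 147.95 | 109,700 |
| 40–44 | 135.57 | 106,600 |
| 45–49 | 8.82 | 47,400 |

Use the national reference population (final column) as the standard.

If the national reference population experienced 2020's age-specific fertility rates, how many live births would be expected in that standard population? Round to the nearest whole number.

Expected live births = Σ (standard pop × age-specific rate ÷ 1,000)
= 102,500×6.39/1,000 + 109,700×147.95/1,000 + 106,600×135.57/1,000 + 47,400×8.82/1,000
= 654.98 + 16230.11 + 14451.76 + 418.07 = 31754.92.

31755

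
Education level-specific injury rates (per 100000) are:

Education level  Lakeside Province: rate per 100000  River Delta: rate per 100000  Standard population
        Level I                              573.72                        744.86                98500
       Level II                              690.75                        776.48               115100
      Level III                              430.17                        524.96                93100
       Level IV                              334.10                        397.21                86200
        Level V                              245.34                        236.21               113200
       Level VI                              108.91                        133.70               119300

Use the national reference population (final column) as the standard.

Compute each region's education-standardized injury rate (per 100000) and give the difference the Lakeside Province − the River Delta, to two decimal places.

-68.62

Standard total = 625400; weights = 0.1575, 0.1840, 0.1489, 0.1378, 0.1810, 0.1908.
The Lakeside Province: 0.1575×573.72 + 0.1840×690.75 + 0.1489×430.17 + 0.1378×334.10 + 0.1810×245.34 + 0.1908×108.91 = 392.7573 per 100000.
The River Delta: 0.1575×744.86 + 0.1840×776.48 + 0.1489×524.96 + 0.1378×397.21 + 0.1810×236.21 + 0.1908×133.70 = 461.3755 per 100000.
Difference = 392.7573 − 461.3755 = -68.6181.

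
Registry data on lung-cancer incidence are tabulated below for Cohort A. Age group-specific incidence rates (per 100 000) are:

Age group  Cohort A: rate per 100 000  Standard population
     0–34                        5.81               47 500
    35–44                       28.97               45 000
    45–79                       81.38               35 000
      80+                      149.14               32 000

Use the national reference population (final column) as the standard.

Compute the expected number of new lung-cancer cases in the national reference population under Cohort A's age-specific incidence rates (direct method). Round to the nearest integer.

92

Expected new lung-cancer cases = Σ (standard pop × age-specific rate ÷ 100 000)
= 47 500×5.81/100 000 + 45 000×28.97/100 000 + 35 000×81.38/100 000 + 32 000×149.14/100 000
= 2.76 + 13.04 + 28.48 + 47.72 = 92.00.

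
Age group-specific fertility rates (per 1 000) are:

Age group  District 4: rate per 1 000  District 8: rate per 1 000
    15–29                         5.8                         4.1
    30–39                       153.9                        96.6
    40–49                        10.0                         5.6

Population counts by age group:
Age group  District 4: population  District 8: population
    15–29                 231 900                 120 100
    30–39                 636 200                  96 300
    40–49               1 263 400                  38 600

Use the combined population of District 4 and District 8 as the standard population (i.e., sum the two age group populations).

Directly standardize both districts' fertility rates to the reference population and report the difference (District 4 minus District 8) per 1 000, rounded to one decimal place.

Combined standard total = 2 386 500; weights = 0.1475, 0.3069, 0.5456.
District 4: 0.1475×5.8 + 0.3069×153.9 + 0.5456×10.0 = 53.5484 per 1 000.
District 8: 0.1475×4.1 + 0.3069×96.6 + 0.5456×5.6 = 33.3098 per 1 000.
Difference = 53.5484 − 33.3098 = 20.2386.

20.2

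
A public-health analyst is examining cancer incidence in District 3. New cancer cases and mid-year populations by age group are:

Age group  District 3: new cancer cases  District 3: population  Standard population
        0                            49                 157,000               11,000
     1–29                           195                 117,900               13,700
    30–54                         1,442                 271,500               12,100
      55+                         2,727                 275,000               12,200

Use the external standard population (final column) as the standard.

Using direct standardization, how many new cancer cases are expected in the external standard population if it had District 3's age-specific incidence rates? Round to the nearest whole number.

211

Age-specific rates per 100,000 for District 3: 31.21, 165.39, 531.12, 991.64.
Expected new cancer cases = Σ (standard pop × age-specific rate ÷ 100,000)
= 11,000×31.21/100,000 + 13,700×165.39/100,000 + 12,100×531.12/100,000 + 12,200×991.64/100,000
= 3.43 + 22.66 + 64.27 + 120.98 = 211.34.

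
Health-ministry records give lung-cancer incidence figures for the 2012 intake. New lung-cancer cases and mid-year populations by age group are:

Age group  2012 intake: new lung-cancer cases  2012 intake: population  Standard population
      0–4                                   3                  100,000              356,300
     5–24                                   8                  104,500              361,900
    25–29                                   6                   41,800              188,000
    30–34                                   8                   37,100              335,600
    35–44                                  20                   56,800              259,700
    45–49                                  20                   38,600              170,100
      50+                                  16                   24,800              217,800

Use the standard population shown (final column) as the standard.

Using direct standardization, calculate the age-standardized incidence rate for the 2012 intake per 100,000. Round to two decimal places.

24.23

Age-specific rates per 100,000 for the 2012 intake: 3.00, 7.66, 14.35, 21.56, 35.21, 51.81, 64.52.
Standard total = 1,889,400; weights = 0.1886, 0.1915, 0.0995, 0.1776, 0.1375, 0.0900, 0.1153.
Standardized rate: 0.1886×3.00 + 0.1915×7.66 + 0.0995×14.35 + 0.1776×21.56 + 0.1375×35.21 + 0.0900×51.81 + 0.1153×64.52 = 24.2321 per 100,000.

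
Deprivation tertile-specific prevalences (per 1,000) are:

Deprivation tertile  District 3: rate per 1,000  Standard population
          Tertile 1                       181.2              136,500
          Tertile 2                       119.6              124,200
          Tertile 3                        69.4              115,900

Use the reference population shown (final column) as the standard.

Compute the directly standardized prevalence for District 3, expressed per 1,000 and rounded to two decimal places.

Standard total = 376,600; weights = 0.3625, 0.3298, 0.3078.
Standardized rate: 0.3625×181.2 + 0.3298×119.6 + 0.3078×69.4 = 126.4779 per 1,000.

126.48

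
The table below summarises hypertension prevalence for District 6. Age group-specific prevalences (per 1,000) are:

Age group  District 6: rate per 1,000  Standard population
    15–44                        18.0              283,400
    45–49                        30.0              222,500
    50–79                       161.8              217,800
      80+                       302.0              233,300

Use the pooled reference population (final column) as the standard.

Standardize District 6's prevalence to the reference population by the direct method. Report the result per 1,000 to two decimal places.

Standard total = 957,000; weights = 0.2961, 0.2325, 0.2276, 0.2438.
Standardized rate: 0.2961×18.0 + 0.2325×30.0 + 0.2276×161.8 + 0.2438×302.0 = 122.7511 per 1,000.

122.75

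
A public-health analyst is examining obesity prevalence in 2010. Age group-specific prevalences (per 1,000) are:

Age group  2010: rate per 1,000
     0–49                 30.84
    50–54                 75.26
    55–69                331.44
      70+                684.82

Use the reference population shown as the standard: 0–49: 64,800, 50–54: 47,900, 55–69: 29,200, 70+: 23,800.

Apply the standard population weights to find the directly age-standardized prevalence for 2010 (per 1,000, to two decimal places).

Standard total = 165,700; weights = 0.3911, 0.2891, 0.1762, 0.1436.
Standardized rate: 0.3911×30.84 + 0.2891×75.26 + 0.1762×331.44 + 0.1436×684.82 = 190.5863 per 1,000.

190.59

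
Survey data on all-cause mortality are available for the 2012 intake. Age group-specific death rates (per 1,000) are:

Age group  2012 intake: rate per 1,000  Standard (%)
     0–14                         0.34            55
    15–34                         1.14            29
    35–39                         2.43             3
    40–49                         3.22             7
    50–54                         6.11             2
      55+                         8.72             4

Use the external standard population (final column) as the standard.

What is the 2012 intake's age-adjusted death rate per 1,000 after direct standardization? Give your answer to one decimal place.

1.3

Standard weights: 0.55, 0.29, 0.03, 0.07, 0.02, 0.04.
Standardized rate: 0.5500×0.34 + 0.2900×1.14 + 0.0300×2.43 + 0.0700×3.22 + 0.0200×6.11 + 0.0400×8.72 = 1.2869 per 1,000.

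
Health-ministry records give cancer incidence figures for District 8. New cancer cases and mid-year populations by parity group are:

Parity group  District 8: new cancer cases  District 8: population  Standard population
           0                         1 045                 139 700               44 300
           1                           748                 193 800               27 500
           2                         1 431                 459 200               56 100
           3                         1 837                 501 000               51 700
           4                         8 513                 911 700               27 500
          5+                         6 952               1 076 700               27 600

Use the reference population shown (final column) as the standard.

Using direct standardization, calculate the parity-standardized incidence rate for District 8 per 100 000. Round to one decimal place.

Parity-specific rates per 100 000 for District 8: 748.03, 385.96, 311.63, 366.67, 933.75, 645.68.
Standard total = 234 700; weights = 0.1888, 0.1172, 0.2390, 0.2203, 0.1172, 0.1176.
Standardized rate: 0.1888×748.03 + 0.1172×385.96 + 0.2390×311.63 + 0.2203×366.67 + 0.1172×933.75 + 0.1176×645.68 = 527.0119 per 100 000.

527.0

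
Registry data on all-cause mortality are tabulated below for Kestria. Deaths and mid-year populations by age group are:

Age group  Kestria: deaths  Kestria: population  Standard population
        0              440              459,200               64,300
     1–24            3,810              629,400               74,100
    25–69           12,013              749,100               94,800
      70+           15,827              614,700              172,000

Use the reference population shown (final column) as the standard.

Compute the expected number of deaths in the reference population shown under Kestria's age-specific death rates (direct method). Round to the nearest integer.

6459

Age-specific rates per 1,000 for Kestria: 0.958, 6.053, 16.037, 25.748.
Expected deaths = Σ (standard pop × age-specific rate ÷ 1,000)
= 64,300×0.958/1,000 + 74,100×6.053/1,000 + 94,800×16.037/1,000 + 172,000×25.748/1,000
= 61.61 + 448.56 + 1520.27 + 4428.57 = 6459.01.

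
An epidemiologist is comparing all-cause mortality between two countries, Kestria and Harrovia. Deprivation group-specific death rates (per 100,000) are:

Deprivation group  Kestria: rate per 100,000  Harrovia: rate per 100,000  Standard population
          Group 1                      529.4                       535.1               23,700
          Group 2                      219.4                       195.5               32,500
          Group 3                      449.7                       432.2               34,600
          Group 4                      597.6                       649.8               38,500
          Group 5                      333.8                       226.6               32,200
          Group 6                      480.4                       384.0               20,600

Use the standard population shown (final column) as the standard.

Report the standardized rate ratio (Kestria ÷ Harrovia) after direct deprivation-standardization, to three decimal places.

1.063

Standard total = 182,100; weights = 0.1301, 0.1785, 0.1900, 0.2114, 0.1768, 0.1131.
Kestria: 0.1301×529.4 + 0.1785×219.4 + 0.1900×449.7 + 0.2114×597.6 + 0.1768×333.8 + 0.1131×480.4 = 433.2186 per 100,000.
Harrovia: 0.1301×535.1 + 0.1785×195.5 + 0.1900×432.2 + 0.2114×649.8 + 0.1768×226.6 + 0.1131×384.0 = 407.5451 per 100,000.
Ratio = 433.2186 ÷ 407.5451 = 1.06300.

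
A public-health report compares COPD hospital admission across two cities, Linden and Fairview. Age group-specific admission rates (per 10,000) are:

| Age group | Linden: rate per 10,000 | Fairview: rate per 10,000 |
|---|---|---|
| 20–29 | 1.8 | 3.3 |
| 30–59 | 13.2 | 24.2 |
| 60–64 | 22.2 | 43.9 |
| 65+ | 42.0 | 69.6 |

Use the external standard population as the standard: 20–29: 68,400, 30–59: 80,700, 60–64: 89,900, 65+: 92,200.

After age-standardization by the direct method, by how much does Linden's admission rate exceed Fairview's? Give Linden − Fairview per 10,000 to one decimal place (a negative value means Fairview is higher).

Standard total = 331,200; weights = 0.2065, 0.2437, 0.2714, 0.2784.
Linden: 0.2065×1.8 + 0.2437×13.2 + 0.2714×22.2 + 0.2784×42.0 = 21.3060 per 10,000.
Fairview: 0.2065×3.3 + 0.2437×24.2 + 0.2714×43.9 + 0.2784×69.6 = 37.8695 per 10,000.
Difference = 21.3060 − 37.8695 = -16.5636.

-16.6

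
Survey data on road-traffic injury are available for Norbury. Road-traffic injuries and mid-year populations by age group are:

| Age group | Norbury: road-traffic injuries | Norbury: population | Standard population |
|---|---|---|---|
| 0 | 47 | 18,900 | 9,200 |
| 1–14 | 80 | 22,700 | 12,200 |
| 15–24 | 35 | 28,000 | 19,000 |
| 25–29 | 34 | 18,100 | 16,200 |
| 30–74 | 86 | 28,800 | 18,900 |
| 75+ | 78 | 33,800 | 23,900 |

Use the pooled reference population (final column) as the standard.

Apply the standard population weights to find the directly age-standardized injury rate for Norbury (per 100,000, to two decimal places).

233.04

Age-specific rates per 100,000 for Norbury: 248.68, 352.42, 125.00, 187.85, 298.61, 230.77.
Standard total = 99,400; weights = 0.0926, 0.1227, 0.1911, 0.1630, 0.1901, 0.2404.
Standardized rate: 0.0926×248.68 + 0.1227×352.42 + 0.1911×125.00 + 0.1630×187.85 + 0.1901×298.61 + 0.2404×230.77 = 233.0445 per 100,000.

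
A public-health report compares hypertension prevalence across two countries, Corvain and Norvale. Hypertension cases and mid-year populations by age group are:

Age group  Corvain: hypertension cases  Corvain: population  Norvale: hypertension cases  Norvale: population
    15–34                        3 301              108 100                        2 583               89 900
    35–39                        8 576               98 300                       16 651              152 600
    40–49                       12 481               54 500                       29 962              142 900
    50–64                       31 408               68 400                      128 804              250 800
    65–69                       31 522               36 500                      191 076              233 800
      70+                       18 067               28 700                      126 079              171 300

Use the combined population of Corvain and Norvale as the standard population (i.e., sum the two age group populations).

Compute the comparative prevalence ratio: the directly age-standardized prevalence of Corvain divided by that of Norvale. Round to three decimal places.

Age-specific rates per 1 000 for Corvain: 30.537, 87.243, 229.009, 459.181, 863.616, 629.512.
For Norvale: 28.732, 109.115, 209.671, 513.573, 817.263, 736.013.
Combined standard total = 1 435 800; weights = 0.1379, 0.1747, 0.1375, 0.2223, 0.1883, 0.1393.
Corvain: 0.1379×30.537 + 0.1747×87.243 + 0.1375×229.009 + 0.2223×459.181 + 0.1883×863.616 + 0.1393×629.512 = 403.2947 per 1 000.
Norvale: 0.1379×28.732 + 0.1747×109.115 + 0.1375×209.671 + 0.2223×513.573 + 0.1883×817.263 + 0.1393×736.013 = 422.4098 per 1 000.
Ratio = 403.2947 ÷ 422.4098 = 0.95475.

0.955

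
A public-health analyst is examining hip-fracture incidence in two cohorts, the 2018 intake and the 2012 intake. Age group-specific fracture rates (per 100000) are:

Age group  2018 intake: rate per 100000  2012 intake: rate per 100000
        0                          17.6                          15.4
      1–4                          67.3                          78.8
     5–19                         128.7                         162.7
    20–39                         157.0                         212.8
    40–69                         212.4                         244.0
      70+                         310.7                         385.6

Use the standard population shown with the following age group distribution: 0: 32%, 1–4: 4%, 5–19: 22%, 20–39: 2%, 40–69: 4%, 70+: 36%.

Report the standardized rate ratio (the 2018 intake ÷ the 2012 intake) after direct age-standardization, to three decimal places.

0.814

Standard weights: 0.32, 0.04, 0.22, 0.02, 0.04, 0.36.
The 2018 intake: 0.3200×17.6 + 0.0400×67.3 + 0.2200×128.7 + 0.0200×157.0 + 0.0400×212.4 + 0.3600×310.7 = 160.1260 per 100000.
The 2012 intake: 0.3200×15.4 + 0.0400×78.8 + 0.2200×162.7 + 0.0200×212.8 + 0.0400×244.0 + 0.3600×385.6 = 196.7060 per 100000.
Ratio = 160.1260 ÷ 196.7060 = 0.81404.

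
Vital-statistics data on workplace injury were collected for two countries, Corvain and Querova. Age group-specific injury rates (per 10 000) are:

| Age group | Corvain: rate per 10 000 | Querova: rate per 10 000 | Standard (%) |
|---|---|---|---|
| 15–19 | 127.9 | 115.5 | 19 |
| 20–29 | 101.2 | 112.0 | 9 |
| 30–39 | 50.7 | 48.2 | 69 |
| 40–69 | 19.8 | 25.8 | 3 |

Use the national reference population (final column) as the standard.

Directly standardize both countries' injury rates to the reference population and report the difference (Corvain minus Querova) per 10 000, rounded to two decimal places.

Standard weights: 0.19, 0.09, 0.69, 0.03.
Corvain: 0.1900×127.9 + 0.0900×101.2 + 0.6900×50.7 + 0.0300×19.8 = 68.9860 per 10 000.
Querova: 0.1900×115.5 + 0.0900×112.0 + 0.6900×48.2 + 0.0300×25.8 = 66.0570 per 10 000.
Difference = 68.9860 − 66.0570 = 2.9290.

2.93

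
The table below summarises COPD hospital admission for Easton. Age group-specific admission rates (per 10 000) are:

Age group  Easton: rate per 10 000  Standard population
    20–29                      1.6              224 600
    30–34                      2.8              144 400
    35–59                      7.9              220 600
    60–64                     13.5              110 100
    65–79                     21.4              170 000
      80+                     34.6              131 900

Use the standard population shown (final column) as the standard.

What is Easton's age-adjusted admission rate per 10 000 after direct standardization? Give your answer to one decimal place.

12.2

Standard total = 1 001 600; weights = 0.2242, 0.1442, 0.2202, 0.1099, 0.1697, 0.1317.
Standardized rate: 0.2242×1.6 + 0.1442×2.8 + 0.2202×7.9 + 0.1099×13.5 + 0.1697×21.4 + 0.1317×34.6 = 12.1750 per 10 000.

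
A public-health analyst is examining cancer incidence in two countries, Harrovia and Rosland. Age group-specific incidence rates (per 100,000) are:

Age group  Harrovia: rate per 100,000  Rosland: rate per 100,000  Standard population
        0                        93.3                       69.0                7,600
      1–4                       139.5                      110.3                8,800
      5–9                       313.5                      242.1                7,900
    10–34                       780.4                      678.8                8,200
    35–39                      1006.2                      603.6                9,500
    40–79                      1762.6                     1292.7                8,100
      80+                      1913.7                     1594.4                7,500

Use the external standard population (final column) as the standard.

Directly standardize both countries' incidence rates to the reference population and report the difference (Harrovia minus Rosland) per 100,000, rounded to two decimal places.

Standard total = 57,600; weights = 0.1319, 0.1528, 0.1372, 0.1424, 0.1649, 0.1406, 0.1302.
Harrovia: 0.1319×93.3 + 0.1528×139.5 + 0.1372×313.5 + 0.1424×780.4 + 0.1649×1006.2 + 0.1406×1762.6 + 0.1302×1913.7 = 850.7174 per 100,000.
Rosland: 0.1319×69.0 + 0.1528×110.3 + 0.1372×242.1 + 0.1424×678.8 + 0.1649×603.6 + 0.1406×1292.7 + 0.1302×1594.4 = 644.7372 per 100,000.
Difference = 850.7174 − 644.7372 = 205.9802.

205.98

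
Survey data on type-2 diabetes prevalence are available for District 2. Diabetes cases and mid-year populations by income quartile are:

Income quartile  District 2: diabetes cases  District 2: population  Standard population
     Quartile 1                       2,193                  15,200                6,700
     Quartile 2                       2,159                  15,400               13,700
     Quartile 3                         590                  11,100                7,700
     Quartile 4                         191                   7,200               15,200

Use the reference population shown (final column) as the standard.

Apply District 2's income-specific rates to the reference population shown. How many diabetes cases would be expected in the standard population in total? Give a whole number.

Income-specific rates per 1,000 for District 2: 144.276, 140.195, 53.153, 26.528.
Expected diabetes cases = Σ (standard pop × income-specific rate ÷ 1,000)
= 6,700×144.276/1,000 + 13,700×140.195/1,000 + 7,700×53.153/1,000 + 15,200×26.528/1,000
= 966.65 + 1920.67 + 409.28 + 403.22 = 3699.82.

3700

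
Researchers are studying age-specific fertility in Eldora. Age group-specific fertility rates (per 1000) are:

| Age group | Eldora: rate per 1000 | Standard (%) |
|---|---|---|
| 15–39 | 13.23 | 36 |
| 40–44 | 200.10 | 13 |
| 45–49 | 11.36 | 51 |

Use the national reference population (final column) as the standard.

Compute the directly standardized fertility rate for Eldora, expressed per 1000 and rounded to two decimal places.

36.57

Standard weights: 0.36, 0.13, 0.51.
Standardized rate: 0.3600×13.23 + 0.1300×200.10 + 0.5100×11.36 = 36.5694 per 1000.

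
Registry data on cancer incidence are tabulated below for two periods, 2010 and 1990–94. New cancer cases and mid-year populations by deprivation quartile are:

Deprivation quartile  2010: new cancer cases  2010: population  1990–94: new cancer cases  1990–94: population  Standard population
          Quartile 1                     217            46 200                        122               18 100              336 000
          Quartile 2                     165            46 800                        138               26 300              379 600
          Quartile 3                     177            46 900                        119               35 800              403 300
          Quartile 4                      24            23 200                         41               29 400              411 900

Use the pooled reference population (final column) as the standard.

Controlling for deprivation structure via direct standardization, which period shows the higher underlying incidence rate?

1990–94

Deprivation-specific rates per 100 000 for 2010: 469.70, 352.56, 377.40, 103.45.
For 1990–94: 674.03, 524.71, 332.40, 139.46.
Standard total = 1 530 800; weights = 0.2195, 0.2480, 0.2635, 0.2691.
2010: 0.2195×469.70 + 0.2480×352.56 + 0.2635×377.40 + 0.2691×103.45 = 317.7860 per 100 000.
1990–94: 0.2195×674.03 + 0.2480×524.71 + 0.2635×332.40 + 0.2691×139.46 = 403.1595 per 100 000.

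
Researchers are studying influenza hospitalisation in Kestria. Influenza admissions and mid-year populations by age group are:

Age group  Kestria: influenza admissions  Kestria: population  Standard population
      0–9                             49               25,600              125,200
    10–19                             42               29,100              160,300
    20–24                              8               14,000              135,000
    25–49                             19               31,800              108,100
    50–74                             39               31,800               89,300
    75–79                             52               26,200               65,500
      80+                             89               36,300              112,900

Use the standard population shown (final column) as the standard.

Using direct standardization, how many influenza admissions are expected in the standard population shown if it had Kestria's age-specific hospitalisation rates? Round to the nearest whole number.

Age-specific rates per 100,000 for Kestria: 191.41, 144.33, 57.14, 59.75, 122.64, 198.47, 245.18.
Expected influenza admissions = Σ (standard pop × age-specific rate ÷ 100,000)
= 125,200×191.41/100,000 + 160,300×144.33/100,000 + 135,000×57.14/100,000 + 108,100×59.75/100,000 + 89,300×122.64/100,000 + 65,500×198.47/100,000 + 112,900×245.18/100,000
= 239.64 + 231.36 + 77.14 + 64.59 + 109.52 + 130.00 + 276.81 = 1129.06.

1129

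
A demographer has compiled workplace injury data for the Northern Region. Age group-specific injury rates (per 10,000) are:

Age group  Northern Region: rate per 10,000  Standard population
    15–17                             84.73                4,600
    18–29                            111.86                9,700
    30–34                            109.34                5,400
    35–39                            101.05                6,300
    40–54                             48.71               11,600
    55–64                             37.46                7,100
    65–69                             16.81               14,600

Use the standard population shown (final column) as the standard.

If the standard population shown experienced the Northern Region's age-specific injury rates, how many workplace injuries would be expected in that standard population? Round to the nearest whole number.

Expected workplace injuries = Σ (standard pop × age-specific rate ÷ 10,000)
= 4,600×84.73/10,000 + 9,700×111.86/10,000 + 5,400×109.34/10,000 + 6,300×101.05/10,000 + 11,600×48.71/10,000 + 7,100×37.46/10,000 + 14,600×16.81/10,000
= 38.98 + 108.50 + 59.04 + 63.66 + 56.50 + 26.60 + 24.54 = 377.83.

378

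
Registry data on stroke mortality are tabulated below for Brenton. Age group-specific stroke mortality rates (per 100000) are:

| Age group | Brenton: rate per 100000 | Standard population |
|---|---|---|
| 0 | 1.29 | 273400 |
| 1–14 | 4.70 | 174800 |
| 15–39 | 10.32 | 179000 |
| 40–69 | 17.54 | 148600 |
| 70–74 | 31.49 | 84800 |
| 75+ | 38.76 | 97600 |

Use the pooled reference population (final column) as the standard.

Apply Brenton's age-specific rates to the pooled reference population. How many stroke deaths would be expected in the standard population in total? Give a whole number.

Expected stroke deaths = Σ (standard pop × age-specific rate ÷ 100000)
= 273400×1.29/100000 + 174800×4.70/100000 + 179000×10.32/100000 + 148600×17.54/100000 + 84800×31.49/100000 + 97600×38.76/100000
= 3.53 + 8.22 + 18.47 + 26.06 + 26.70 + 37.83 = 120.81.

121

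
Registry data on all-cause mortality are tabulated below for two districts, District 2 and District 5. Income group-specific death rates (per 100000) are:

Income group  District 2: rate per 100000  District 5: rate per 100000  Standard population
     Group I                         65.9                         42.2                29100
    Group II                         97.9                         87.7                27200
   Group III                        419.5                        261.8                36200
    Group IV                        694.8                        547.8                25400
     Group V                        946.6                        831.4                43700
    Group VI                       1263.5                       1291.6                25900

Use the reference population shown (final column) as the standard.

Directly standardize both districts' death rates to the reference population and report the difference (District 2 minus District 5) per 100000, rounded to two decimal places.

78.49

Standard total = 187500; weights = 0.1552, 0.1451, 0.1931, 0.1355, 0.2331, 0.1381.
District 2: 0.1552×65.9 + 0.1451×97.9 + 0.1931×419.5 + 0.1355×694.8 + 0.2331×946.6 + 0.1381×1263.5 = 594.6958 per 100000.
District 5: 0.1552×42.2 + 0.1451×87.7 + 0.1931×261.8 + 0.1355×547.8 + 0.2331×831.4 + 0.1381×1291.6 = 516.2099 per 100000.
Difference = 594.6958 − 516.2099 = 78.4859.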